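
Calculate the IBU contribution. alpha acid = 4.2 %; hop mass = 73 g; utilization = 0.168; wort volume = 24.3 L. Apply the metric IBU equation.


IBU = (α/100)·mass·U·1000 / V
IBU = (4.2/100)·73·0.168·1000 / 24.3

21.1970 IBU


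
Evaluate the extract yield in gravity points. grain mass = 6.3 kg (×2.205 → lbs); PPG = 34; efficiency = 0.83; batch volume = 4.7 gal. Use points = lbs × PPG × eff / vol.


lbs = 6.3 × 2.205 = 13.8915
points = 13.8915 × 34 × 0.83 / 4.7

83.4081 points


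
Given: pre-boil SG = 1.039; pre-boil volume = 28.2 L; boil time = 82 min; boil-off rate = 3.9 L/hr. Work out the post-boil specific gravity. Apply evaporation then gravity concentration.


V_post = V_pre − rate·(t/60);  SG_post = 1 + (SG_pre−1)·V_pre/V_post
V_post = 28.2 − 3.9·(82/60) = 22.8700
SG_post = 1 + (1.039 − 1)·28.2/22.8700

1.0481


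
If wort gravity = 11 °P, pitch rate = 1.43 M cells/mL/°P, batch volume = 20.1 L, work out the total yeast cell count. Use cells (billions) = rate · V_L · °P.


cells = 1.43 · 20.1 · 11

316.1730 billion cells


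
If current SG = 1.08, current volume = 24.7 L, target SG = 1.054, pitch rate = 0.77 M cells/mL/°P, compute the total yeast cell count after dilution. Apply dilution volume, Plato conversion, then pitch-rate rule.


V_w = V·((SG_c−1)/(SG_t−1)−1);  °P = 259 − 259/SG_t;  cells = rate·(V+V_w)·°P
V_w = 24.7·((1.08−1)/(1.054−1)−1) = 11.8926
V_final = 24.7 + 11.8926 = 36.5926
°P = 259 − 259/1.054 = 13.2694
cells = 0.77·36.5926·13.2694

373.8839 billion cells


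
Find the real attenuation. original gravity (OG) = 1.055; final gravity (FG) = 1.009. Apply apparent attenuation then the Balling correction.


AA = (OG−FG)/(OG−1)·100;  RA = AA·0.8192
AA = (1.055 − 1.009)/(1.055 − 1)·100 = 83.6364
RA = 83.6364·0.8192

68.5149 %


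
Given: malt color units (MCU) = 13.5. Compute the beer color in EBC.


SRM = 1.4922·MCU^0.6859;  EBC = SRM·1.97
SRM = 1.4922·13.5^0.6859 = 8.8945
EBC = 8.8945·1.97

17.5222 EBC


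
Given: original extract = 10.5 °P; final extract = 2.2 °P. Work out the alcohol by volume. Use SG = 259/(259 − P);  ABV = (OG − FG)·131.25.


OG = 259/(259 − 10.5) = 1.0423
FG = 259/(259 − 2.2) = 1.0086
ABV = (1.0423 − 1.0086)·131.25

4.4214 % ABV


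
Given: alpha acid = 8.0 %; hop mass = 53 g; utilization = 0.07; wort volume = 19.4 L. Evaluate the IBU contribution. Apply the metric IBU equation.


IBU = (α/100)·mass·U·1000 / V
IBU = (8.0/100)·53·0.07·1000 / 19.4

15.2990 IBU


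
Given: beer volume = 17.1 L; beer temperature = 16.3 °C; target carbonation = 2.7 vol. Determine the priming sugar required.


residual = 14.695·(0.01821 + 0.09011·e^(−0.04·T));  sugar = (target − residual)·4.0·V
residual = 14.695·(0.01821 + 0.09011·e^(−0.04·16.3)) = 0.9575
sugar = (2.7 − 0.9575)·4.0·17.1

119.1877 g


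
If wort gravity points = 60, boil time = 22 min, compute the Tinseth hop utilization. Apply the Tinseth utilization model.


U = 1.65·0.000125^(GP/1000) · (1 − e^(−0.04·t))/4.15
bigness = 1.65·0.000125^(60/1000) = 0.9623
boil_factor = (1 − e^(−0.04·22))/4.15 = 0.1410
U = 0.9623 · 0.1410

0.1357


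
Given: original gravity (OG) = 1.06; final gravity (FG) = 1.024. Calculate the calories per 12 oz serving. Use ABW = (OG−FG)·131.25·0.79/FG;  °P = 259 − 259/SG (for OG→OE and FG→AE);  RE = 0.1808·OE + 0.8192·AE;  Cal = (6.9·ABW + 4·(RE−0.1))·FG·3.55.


ABW = (1.06 − 1.024)·131.25·0.79/1.024 = 3.6453
OE = 259 − 259/1.06 = 14.6604 °P
AE = 259 − 259/1.024 = 6.0703 °P
RE = 0.1808·14.6604 + 0.8192·6.0703 = 7.6234 °P
Cal = (6.9·3.6453 + 4·(7.6234−0.1))·1.024·3.55

200.8299 kcal


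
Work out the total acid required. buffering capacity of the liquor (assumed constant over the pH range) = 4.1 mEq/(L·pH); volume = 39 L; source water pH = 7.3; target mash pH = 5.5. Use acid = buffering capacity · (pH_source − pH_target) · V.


acid = 4.1 · (7.3 − 5.5) · 39

287.8200 mEq


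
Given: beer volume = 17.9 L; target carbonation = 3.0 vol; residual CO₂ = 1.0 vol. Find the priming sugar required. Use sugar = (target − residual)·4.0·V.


sugar = (3.0 − 1.0)·4.0·17.9

143.2000 g


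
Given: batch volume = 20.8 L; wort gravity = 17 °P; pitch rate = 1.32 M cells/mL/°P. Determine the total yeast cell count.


cells (billions) = rate · V_L · °P
cells = 1.32 · 20.8 · 17

466.7520 billion cells


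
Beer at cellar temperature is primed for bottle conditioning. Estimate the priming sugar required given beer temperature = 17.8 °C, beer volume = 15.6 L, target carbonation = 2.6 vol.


residual = 14.695·(0.01821 + 0.09011·e^(−0.04·T));  sugar = (target − residual)·4.0·V
residual = 14.695·(0.01821 + 0.09011·e^(−0.04·17.8)) = 0.9173
sugar = (2.6 − 0.9173)·4.0·15.6

104.9996 g


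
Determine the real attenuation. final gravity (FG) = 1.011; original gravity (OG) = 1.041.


AA = (OG−FG)/(OG−1)·100;  RA = AA·0.8192
AA = (1.041 − 1.011)/(1.041 − 1)·100 = 73.1707
RA = 73.1707·0.8192

59.9415 %


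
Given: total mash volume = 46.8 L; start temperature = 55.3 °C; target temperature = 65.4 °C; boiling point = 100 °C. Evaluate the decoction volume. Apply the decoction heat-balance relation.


V_dec = V_total·(T_target − T_start)/(T_boil − T_start)
V_dec = 46.8·(65.4 − 55.3)/(100 − 55.3)

10.5745 L


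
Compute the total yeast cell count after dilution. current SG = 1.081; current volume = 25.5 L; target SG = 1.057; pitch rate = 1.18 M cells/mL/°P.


V_w = V·((SG_c−1)/(SG_t−1)−1);  °P = 259 − 259/SG_t;  cells = rate·(V+V_w)·°P
V_w = 25.5·((1.081−1)/(1.057−1)−1) = 10.7368
V_final = 25.5 + 10.7368 = 36.2368
°P = 259 − 259/1.057 = 13.9669
cells = 1.18·36.2368·13.9669

597.2168 billion cells


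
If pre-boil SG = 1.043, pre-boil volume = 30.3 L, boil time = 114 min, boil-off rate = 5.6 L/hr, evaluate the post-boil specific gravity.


V_post = V_pre − rate·(t/60);  SG_post = 1 + (SG_pre−1)·V_pre/V_post
V_post = 30.3 − 5.6·(114/60) = 19.6600
SG_post = 1 + (1.043 − 1)·30.3/19.6600

1.0663


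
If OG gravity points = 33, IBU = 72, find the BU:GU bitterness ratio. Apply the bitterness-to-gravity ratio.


BU:GU = IBU / OG_points
BU:GU = 72 / 33

2.1818


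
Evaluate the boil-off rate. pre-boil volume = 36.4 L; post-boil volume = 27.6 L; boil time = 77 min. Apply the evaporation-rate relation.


rate = (V_pre − V_post) / (t_min/60)
rate = (36.4 − 27.6) / (77/60)

6.8571 L/hr


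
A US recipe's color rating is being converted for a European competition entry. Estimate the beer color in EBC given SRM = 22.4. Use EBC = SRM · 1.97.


EBC = 22.4 · 1.97

44.1280 EBC


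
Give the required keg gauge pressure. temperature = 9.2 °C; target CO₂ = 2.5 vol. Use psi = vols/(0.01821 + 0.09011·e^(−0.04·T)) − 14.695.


psi = 2.5/(0.01821 + 0.09011·e^(−0.04·9.2)) − 14.695

16.3313 psi


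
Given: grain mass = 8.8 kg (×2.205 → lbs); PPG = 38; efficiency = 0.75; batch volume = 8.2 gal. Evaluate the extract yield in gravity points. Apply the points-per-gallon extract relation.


points = lbs × PPG × eff / vol
lbs = 8.8 × 2.205 = 19.4040
points = 19.4040 × 38 × 0.75 / 8.2

67.4407 points


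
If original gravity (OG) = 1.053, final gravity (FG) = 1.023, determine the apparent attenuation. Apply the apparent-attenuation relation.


AA = (OG − FG)/(OG − 1) · 100
AA = (1.053 − 1.023)/(1.053 − 1) · 100

56.6038 %


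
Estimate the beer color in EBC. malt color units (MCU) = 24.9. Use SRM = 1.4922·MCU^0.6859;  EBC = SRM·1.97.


SRM = 1.4922·24.9^0.6859 = 13.5357
EBC = 13.5357·1.97

26.6653 EBC


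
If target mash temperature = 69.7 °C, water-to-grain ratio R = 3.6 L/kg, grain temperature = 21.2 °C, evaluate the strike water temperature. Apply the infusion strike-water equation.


T_strike = (0.41/R)·(T_mash − T_grain) + T_mash
T_strike = (0.41/3.6)·(69.7 − 21.2) + 69.7

75.2236 °C


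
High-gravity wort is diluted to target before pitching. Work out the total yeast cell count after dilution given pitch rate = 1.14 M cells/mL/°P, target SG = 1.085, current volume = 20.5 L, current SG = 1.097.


V_w = V·((SG_c−1)/(SG_t−1)−1);  °P = 259 − 259/SG_t;  cells = rate·(V+V_w)·°P
V_w = 20.5·((1.097−1)/(1.085−1)−1) = 2.8941
V_final = 20.5 + 2.8941 = 23.3941
°P = 259 − 259/1.085 = 20.2903
cells = 1.14·23.3941·20.2903

541.1286 billion cells


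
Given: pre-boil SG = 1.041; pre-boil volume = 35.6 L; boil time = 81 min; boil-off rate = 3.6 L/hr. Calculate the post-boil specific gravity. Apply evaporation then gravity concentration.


V_post = V_pre − rate·(t/60);  SG_post = 1 + (SG_pre−1)·V_pre/V_post
V_post = 35.6 − 3.6·(81/60) = 30.7400
SG_post = 1 + (1.041 − 1)·35.6/30.7400

1.0475


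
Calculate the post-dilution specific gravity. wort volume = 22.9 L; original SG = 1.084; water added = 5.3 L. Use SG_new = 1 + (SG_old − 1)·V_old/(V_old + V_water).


pts = (1.084 − 1)·1000·22.9/(22.9 + 5.3) = 68.2128
SG_new = 1 + 68.2128/1000

1.0682


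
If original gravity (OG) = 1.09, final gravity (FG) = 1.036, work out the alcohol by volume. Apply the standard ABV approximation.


ABV = (OG − FG) · 131.25
ABV = (1.09 − 1.036) · 131.25

7.0875 % ABV


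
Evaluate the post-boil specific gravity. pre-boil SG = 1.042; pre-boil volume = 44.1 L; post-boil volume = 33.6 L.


SG_post = 1 + (SG_pre − 1)·V_pre/V_post
pts_pre = (1.042 − 1)·1000 = 42.0000
pts_post = 42.0000·44.1/33.6 = 55.1250
SG_post = 1 + 55.1250/1000

1.0551


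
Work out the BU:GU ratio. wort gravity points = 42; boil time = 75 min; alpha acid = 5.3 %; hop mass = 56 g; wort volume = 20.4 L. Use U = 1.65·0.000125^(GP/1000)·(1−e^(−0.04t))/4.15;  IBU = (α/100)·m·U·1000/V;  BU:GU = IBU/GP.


U = 1.65·0.000125^(42/1000)·(1−e^(−0.04·75))/4.15 = 0.2590
IBU = (5.3/100)·56·0.2590·1000/20.4 = 37.6843
BU:GU = 37.6843/42

0.8972


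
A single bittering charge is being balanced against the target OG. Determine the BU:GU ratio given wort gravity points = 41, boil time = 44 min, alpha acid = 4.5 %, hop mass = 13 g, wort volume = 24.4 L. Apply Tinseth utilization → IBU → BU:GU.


U = 1.65·0.000125^(GP/1000)·(1−e^(−0.04t))/4.15;  IBU = (α/100)·m·U·1000/V;  BU:GU = IBU/GP
U = 1.65·0.000125^(41/1000)·(1−e^(−0.04·44))/4.15 = 0.2277
IBU = (4.5/100)·13·0.2277·1000/24.4 = 5.4599
BU:GU = 5.4599/41

0.1332


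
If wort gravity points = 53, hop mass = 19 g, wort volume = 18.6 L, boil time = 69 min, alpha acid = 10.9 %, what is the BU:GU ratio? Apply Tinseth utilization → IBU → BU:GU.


U = 1.65·0.000125^(GP/1000)·(1−e^(−0.04t))/4.15;  IBU = (α/100)·m·U·1000/V;  BU:GU = IBU/GP
U = 1.65·0.000125^(53/1000)·(1−e^(−0.04·69))/4.15 = 0.2313
IBU = (10.9/100)·19·0.2313·1000/18.6 = 25.7539
BU:GU = 25.7539/53

0.4859


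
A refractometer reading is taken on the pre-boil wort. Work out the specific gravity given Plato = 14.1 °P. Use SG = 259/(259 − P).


SG = 259/(259 − 14.1)

1.0576


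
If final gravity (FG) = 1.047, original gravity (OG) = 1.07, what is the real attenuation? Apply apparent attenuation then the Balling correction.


AA = (OG−FG)/(OG−1)·100;  RA = AA·0.8192
AA = (1.07 − 1.047)/(1.07 − 1)·100 = 32.8571
RA = 32.8571·0.8192

26.9166 %


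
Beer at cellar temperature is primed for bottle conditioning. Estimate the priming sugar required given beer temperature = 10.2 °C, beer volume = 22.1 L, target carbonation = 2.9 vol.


residual = 14.695·(0.01821 + 0.09011·e^(−0.04·T));  sugar = (target − residual)·4.0·V
residual = 14.695·(0.01821 + 0.09011·e^(−0.04·10.2)) = 1.1481
sugar = (2.9 − 1.1481)·4.0·22.1

154.8645 g


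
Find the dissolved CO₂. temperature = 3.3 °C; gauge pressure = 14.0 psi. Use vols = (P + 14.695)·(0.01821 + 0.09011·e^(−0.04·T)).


vols = (14.0 + 14.695)·(0.01821 + 0.09011·e^(−0.04·3.3))

2.7885 volumes


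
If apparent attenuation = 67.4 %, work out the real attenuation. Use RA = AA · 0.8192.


RA = 67.4 · 0.8192

55.2141 %


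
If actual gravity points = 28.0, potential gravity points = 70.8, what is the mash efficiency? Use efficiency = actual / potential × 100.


efficiency = 28.0 / 70.8 × 100

39.5480 %


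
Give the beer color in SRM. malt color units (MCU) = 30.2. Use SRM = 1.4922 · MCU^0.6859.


SRM = 1.4922 · 30.2^0.6859

15.4513 SRM


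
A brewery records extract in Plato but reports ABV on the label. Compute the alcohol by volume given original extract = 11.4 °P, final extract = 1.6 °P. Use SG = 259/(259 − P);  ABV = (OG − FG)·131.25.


OG = 259/(259 − 11.4) = 1.0460
FG = 259/(259 − 1.6) = 1.0062
ABV = (1.0460 − 1.0062)·131.25

5.2272 % ABV


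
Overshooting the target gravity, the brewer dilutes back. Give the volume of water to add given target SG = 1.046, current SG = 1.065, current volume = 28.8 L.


V_water = V·((SG_curr − 1)/(SG_target − 1) − 1)
V_water = 28.8·((1.065 − 1)/(1.046 − 1) − 1)

11.8957 L


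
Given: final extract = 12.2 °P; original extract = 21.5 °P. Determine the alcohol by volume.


SG = 259/(259 − P);  ABV = (OG − FG)·131.25
OG = 259/(259 − 21.5) = 1.0905
FG = 259/(259 − 12.2) = 1.0494
ABV = (1.0905 − 1.0494)·131.25

5.3935 % ABV


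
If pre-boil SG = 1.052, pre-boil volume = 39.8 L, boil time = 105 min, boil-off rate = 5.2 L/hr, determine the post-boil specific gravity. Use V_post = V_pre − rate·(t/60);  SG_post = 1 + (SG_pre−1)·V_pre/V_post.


V_post = 39.8 − 5.2·(105/60) = 30.7000
SG_post = 1 + (1.052 − 1)·39.8/30.7000

1.0674


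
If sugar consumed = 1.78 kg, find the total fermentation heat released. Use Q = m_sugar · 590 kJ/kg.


Q = 1.78 · 590

1050.2000 kJ


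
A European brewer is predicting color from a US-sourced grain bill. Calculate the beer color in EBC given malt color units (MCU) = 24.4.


SRM = 1.4922·MCU^0.6859;  EBC = SRM·1.97
SRM = 1.4922·24.4^0.6859 = 13.3487
EBC = 13.3487·1.97

26.2969 EBC


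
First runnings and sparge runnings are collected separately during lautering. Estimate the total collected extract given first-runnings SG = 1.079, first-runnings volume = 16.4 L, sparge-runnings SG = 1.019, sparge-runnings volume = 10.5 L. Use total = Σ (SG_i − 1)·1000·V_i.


first = (1.079 − 1)·1000·16.4 = 1295.6000
sparge = (1.019 − 1)·1000·10.5 = 199.5000
total = 1295.6000 + 199.5000

1495.1000 gravity·L


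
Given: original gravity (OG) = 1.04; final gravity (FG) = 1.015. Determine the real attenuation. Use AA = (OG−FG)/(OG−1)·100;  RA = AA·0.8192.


AA = (1.04 − 1.015)/(1.04 − 1)·100 = 62.5000
RA = 62.5000·0.8192

51.2000 %


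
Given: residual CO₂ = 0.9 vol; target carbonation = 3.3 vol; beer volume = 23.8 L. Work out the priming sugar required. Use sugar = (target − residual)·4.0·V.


sugar = (3.3 − 0.9)·4.0·23.8

228.4800 g


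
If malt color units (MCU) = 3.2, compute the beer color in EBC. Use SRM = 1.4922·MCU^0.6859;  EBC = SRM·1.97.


SRM = 1.4922·3.2^0.6859 = 3.3137
EBC = 3.3137·1.97

6.5279 EBC


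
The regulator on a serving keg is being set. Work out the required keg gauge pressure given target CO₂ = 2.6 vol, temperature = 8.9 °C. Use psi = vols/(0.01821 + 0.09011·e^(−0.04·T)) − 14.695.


psi = 2.6/(0.01821 + 0.09011·e^(−0.04·8.9)) − 14.695

17.2737 psi


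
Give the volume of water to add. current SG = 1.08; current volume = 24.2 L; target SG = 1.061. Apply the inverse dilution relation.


V_water = V·((SG_curr − 1)/(SG_target − 1) − 1)
V_water = 24.2·((1.08 − 1)/(1.061 − 1) − 1)

7.5377 L


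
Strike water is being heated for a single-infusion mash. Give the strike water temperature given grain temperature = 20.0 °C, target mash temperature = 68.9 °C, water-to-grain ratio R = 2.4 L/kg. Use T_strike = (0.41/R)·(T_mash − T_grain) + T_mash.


T_strike = (0.41/2.4)·(68.9 − 20.0) + 68.9

77.2538 °C


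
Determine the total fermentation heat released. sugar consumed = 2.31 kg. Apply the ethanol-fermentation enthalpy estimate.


Q = m_sugar · 590 kJ/kg
Q = 2.31 · 590

1362.9000 kJ


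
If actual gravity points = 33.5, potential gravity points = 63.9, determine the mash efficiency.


efficiency = actual / potential × 100
efficiency = 33.5 / 63.9 × 100

52.4257 %


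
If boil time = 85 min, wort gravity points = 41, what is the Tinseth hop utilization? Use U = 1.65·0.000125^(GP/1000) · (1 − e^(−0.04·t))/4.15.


bigness = 1.65·0.000125^(41/1000) = 1.1415
boil_factor = (1 − e^(−0.04·85))/4.15 = 0.2329
U = 1.1415 · 0.2329

0.2659


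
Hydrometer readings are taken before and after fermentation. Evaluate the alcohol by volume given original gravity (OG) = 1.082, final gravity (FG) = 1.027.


ABV = (OG − FG) · 131.25
ABV = (1.082 − 1.027) · 131.25

7.2188 % ABV


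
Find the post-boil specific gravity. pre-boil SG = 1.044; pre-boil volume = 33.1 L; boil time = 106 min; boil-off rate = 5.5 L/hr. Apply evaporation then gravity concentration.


V_post = V_pre − rate·(t/60);  SG_post = 1 + (SG_pre−1)·V_pre/V_post
V_post = 33.1 − 5.5·(106/60) = 23.3833
SG_post = 1 + (1.044 − 1)·33.1/23.3833

1.0623


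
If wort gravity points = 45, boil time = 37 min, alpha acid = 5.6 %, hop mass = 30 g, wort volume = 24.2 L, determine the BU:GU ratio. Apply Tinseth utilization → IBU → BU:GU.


U = 1.65·0.000125^(GP/1000)·(1−e^(−0.04t))/4.15;  IBU = (α/100)·m·U·1000/V;  BU:GU = IBU/GP
U = 1.65·0.000125^(45/1000)·(1−e^(−0.04·37))/4.15 = 0.2049
IBU = (5.6/100)·30·0.2049·1000/24.2 = 14.2269
BU:GU = 14.2269/45

0.3162


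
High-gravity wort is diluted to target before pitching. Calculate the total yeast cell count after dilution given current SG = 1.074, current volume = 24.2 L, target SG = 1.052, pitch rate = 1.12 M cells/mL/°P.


V_w = V·((SG_c−1)/(SG_t−1)−1);  °P = 259 − 259/SG_t;  cells = rate·(V+V_w)·°P
V_w = 24.2·((1.074−1)/(1.052−1)−1) = 10.2385
V_final = 24.2 + 10.2385 = 34.4385
°P = 259 − 259/1.052 = 12.8023
cells = 1.12·34.4385·12.8023

493.7978 billion cells


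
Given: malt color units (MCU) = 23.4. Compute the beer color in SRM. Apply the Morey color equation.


SRM = 1.4922 · MCU^0.6859
SRM = 1.4922 · 23.4^0.6859

12.9710 SRM


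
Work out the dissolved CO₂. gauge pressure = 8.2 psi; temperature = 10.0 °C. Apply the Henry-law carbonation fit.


vols = (P + 14.695)·(0.01821 + 0.09011·e^(−0.04·T))
vols = (8.2 + 14.695)·(0.01821 + 0.09011·e^(−0.04·10.0))

1.7998 volumes


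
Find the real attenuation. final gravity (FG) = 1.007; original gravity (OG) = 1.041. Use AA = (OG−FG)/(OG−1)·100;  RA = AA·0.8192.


AA = (1.041 − 1.007)/(1.041 − 1)·100 = 82.9268
RA = 82.9268·0.8192

67.9337 %


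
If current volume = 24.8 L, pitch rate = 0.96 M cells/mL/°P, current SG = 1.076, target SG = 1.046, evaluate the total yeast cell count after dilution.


V_w = V·((SG_c−1)/(SG_t−1)−1);  °P = 259 − 259/SG_t;  cells = rate·(V+V_w)·°P
V_w = 24.8·((1.076−1)/(1.046−1)−1) = 16.1739
V_final = 24.8 + 16.1739 = 40.9739
°P = 259 − 259/1.046 = 11.3901
cells = 0.96·40.9739·11.3901

448.0274 billion cells


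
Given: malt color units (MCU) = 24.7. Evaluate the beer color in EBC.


SRM = 1.4922·MCU^0.6859;  EBC = SRM·1.97
SRM = 1.4922·24.7^0.6859 = 13.4610
EBC = 13.4610·1.97

26.5182 EBC


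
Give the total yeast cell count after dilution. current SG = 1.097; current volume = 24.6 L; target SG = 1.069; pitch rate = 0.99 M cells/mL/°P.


V_w = V·((SG_c−1)/(SG_t−1)−1);  °P = 259 − 259/SG_t;  cells = rate·(V+V_w)·°P
V_w = 24.6·((1.097−1)/(1.069−1)−1) = 9.9826
V_final = 24.6 + 9.9826 = 34.5826
°P = 259 − 259/1.069 = 16.7175
cells = 0.99·34.5826·16.7175

572.3532 billion cells


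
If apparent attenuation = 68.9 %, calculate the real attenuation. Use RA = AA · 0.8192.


RA = 68.9 · 0.8192

56.4429 %


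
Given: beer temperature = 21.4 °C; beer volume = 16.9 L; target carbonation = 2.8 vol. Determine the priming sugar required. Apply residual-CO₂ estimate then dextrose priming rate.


residual = 14.695·(0.01821 + 0.09011·e^(−0.04·T));  sugar = (target − residual)·4.0·V
residual = 14.695·(0.01821 + 0.09011·e^(−0.04·21.4)) = 0.8302
sugar = (2.8 − 0.8302)·4.0·16.9

133.1599 g


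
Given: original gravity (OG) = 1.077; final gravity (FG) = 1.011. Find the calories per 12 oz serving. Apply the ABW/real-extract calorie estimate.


ABW = (OG−FG)·131.25·0.79/FG;  °P = 259 − 259/SG (for OG→OE and FG→AE);  RE = 0.1808·OE + 0.8192·AE;  Cal = (6.9·ABW + 4·(RE−0.1))·FG·3.55
ABW = (1.077 − 1.011)·131.25·0.79/1.011 = 6.7689
OE = 259 − 259/1.077 = 18.5172 °P
AE = 259 − 259/1.011 = 2.8180 °P
RE = 0.1808·18.5172 + 0.8192·2.8180 = 5.6564 °P
Cal = (6.9·6.7689 + 4·(5.6564−0.1))·1.011·3.55

247.3974 kcal


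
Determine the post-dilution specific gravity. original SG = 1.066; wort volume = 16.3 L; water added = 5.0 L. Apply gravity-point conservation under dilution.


SG_new = 1 + (SG_old − 1)·V_old/(V_old + V_water)
pts = (1.066 − 1)·1000·16.3/(16.3 + 5.0) = 50.5070
SG_new = 1 + 50.5070/1000

1.0505


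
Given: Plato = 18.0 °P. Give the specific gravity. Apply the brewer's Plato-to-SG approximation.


SG = 259/(259 − P)
SG = 259/(259 − 18.0)

1.0747


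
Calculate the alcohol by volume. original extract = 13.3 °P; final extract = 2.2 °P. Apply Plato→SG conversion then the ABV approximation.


SG = 259/(259 − P);  ABV = (OG − FG)·131.25
OG = 259/(259 − 13.3) = 1.0541
FG = 259/(259 − 2.2) = 1.0086
ABV = (1.0541 − 1.0086)·131.25

5.9803 % ABV


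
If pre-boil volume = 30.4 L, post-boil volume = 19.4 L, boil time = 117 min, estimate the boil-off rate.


rate = (V_pre − V_post) / (t_min/60)
rate = (30.4 − 19.4) / (117/60)

5.6410 L/hr


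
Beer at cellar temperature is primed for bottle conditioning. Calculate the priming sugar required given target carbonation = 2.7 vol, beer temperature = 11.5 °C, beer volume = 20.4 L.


residual = 14.695·(0.01821 + 0.09011·e^(−0.04·T));  sugar = (target − residual)·4.0·V
residual = 14.695·(0.01821 + 0.09011·e^(−0.04·11.5)) = 1.1035
sugar = (2.7 − 1.1035)·4.0·20.4

130.2727 g


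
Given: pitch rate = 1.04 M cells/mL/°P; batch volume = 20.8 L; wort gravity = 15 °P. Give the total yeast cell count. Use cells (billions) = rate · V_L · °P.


cells = 1.04 · 20.8 · 15

324.4800 billion cells


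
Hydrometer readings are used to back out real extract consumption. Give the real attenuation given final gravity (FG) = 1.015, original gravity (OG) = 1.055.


AA = (OG−FG)/(OG−1)·100;  RA = AA·0.8192
AA = (1.055 − 1.015)/(1.055 − 1)·100 = 72.7273
RA = 72.7273·0.8192

59.5782 %


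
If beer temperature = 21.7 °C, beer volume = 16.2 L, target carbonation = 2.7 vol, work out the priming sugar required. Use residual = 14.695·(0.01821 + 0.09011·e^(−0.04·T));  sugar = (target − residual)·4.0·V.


residual = 14.695·(0.01821 + 0.09011·e^(−0.04·21.7)) = 0.8235
sugar = (2.7 − 0.8235)·4.0·16.2

121.5993 g


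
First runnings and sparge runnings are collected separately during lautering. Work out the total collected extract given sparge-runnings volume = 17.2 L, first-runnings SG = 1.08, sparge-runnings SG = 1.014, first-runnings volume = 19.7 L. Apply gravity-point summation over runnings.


total = Σ (SG_i − 1)·1000·V_i
first = (1.08 − 1)·1000·19.7 = 1576.0000
sparge = (1.014 − 1)·1000·17.2 = 240.8000
total = 1576.0000 + 240.8000

1816.8000 gravity·L


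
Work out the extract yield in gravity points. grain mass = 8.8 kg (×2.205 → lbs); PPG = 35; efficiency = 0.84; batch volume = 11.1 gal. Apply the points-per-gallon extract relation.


points = lbs × PPG × eff / vol
lbs = 8.8 × 2.205 = 19.4040
points = 19.4040 × 35 × 0.84 / 11.1

51.3944 points


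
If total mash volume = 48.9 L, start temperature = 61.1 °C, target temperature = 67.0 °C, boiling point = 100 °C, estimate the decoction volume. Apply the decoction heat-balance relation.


V_dec = V_total·(T_target − T_start)/(T_boil − T_start)
V_dec = 48.9·(67.0 − 61.1)/(100 − 61.1)

7.4167 L


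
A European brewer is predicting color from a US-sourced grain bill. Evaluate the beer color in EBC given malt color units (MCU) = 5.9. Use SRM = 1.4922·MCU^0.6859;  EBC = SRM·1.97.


SRM = 1.4922·5.9^0.6859 = 5.0414
EBC = 5.0414·1.97

9.9316 EBC


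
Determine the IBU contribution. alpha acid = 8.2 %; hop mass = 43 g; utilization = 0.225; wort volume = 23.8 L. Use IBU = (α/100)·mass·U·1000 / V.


IBU = (8.2/100)·43·0.225·1000 / 23.8

33.3340 IBU


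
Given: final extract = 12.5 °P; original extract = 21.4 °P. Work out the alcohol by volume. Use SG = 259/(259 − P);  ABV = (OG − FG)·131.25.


OG = 259/(259 − 21.4) = 1.0901
FG = 259/(259 − 12.5) = 1.0507
ABV = (1.0901 − 1.0507)·131.25

5.1657 % ABV


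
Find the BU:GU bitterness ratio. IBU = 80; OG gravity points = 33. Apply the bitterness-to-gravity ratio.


BU:GU = IBU / OG_points
BU:GU = 80 / 33

2.4242


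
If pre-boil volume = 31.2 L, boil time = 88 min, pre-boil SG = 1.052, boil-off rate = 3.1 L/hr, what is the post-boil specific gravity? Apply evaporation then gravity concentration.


V_post = V_pre − rate·(t/60);  SG_post = 1 + (SG_pre−1)·V_pre/V_post
V_post = 31.2 − 3.1·(88/60) = 26.6533
SG_post = 1 + (1.052 − 1)·31.2/26.6533

1.0609


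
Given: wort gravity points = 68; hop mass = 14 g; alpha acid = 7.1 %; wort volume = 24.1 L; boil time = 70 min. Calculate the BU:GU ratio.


U = 1.65·0.000125^(GP/1000)·(1−e^(−0.04t))/4.15;  IBU = (α/100)·m·U·1000/V;  BU:GU = IBU/GP
U = 1.65·0.000125^(68/1000)·(1−e^(−0.04·70))/4.15 = 0.2027
IBU = (7.1/100)·14·0.2027·1000/24.1 = 8.3589
BU:GU = 8.3589/68

0.1229


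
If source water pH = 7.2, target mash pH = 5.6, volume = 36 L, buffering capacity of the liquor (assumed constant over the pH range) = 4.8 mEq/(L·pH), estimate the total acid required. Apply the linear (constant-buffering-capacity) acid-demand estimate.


acid = buffering capacity · (pH_source − pH_target) · V
acid = 4.8 · (7.2 − 5.6) · 36

276.4800 mEq


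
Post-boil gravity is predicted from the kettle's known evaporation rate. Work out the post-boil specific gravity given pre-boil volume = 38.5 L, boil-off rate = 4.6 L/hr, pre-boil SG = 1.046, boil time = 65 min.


V_post = V_pre − rate·(t/60);  SG_post = 1 + (SG_pre−1)·V_pre/V_post
V_post = 38.5 − 4.6·(65/60) = 33.5167
SG_post = 1 + (1.046 − 1)·38.5/33.5167

1.0528


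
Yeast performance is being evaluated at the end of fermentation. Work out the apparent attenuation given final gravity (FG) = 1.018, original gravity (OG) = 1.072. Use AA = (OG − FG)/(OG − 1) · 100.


AA = (1.072 − 1.018)/(1.072 − 1) · 100

75.0000 %


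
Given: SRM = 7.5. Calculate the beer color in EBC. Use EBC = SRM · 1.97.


EBC = 7.5 · 1.97

14.7750 EBC


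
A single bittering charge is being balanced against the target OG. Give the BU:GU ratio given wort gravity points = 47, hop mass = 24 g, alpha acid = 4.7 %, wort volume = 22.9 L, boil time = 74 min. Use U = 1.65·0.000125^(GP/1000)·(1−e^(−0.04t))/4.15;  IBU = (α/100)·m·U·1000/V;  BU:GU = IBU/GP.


U = 1.65·0.000125^(47/1000)·(1−e^(−0.04·74))/4.15 = 0.2471
IBU = (4.7/100)·24·0.2471·1000/22.9 = 12.1718
BU:GU = 12.1718/47

0.2590


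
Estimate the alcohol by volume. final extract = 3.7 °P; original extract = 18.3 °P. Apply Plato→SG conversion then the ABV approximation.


SG = 259/(259 − P);  ABV = (OG − FG)·131.25
OG = 259/(259 − 18.3) = 1.0760
FG = 259/(259 − 3.7) = 1.0145
ABV = (1.0760 − 1.0145)·131.25

8.0765 % ABV


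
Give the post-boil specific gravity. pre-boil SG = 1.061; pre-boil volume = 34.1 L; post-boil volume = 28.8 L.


SG_post = 1 + (SG_pre − 1)·V_pre/V_post
pts_pre = (1.061 − 1)·1000 = 61.0000
pts_post = 61.0000·34.1/28.8 = 72.2257
SG_post = 1 + 72.2257/1000

1.0722


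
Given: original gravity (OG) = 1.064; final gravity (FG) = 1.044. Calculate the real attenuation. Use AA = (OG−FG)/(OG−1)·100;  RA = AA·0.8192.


AA = (1.064 − 1.044)/(1.064 − 1)·100 = 31.2500
RA = 31.2500·0.8192

25.6000 %


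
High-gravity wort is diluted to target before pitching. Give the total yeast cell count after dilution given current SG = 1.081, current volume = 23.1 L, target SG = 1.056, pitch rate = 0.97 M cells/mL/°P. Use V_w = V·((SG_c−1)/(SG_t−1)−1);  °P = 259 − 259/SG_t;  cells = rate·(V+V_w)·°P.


V_w = 23.1·((1.081−1)/(1.056−1)−1) = 10.3125
V_final = 23.1 + 10.3125 = 33.4125
°P = 259 − 259/1.056 = 13.7348
cells = 0.97·33.4125·13.7348

445.1482 billion cells


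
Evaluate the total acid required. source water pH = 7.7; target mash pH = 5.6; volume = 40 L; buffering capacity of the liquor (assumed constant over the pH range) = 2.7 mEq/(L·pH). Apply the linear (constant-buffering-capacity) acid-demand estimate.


acid = buffering capacity · (pH_source − pH_target) · V
acid = 2.7 · (7.7 − 5.6) · 40

226.8000 mEq


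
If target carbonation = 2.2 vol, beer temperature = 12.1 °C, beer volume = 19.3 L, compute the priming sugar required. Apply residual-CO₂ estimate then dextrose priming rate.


residual = 14.695·(0.01821 + 0.09011·e^(−0.04·T));  sugar = (target − residual)·4.0·V
residual = 14.695·(0.01821 + 0.09011·e^(−0.04·12.1)) = 1.0837
sugar = (2.2 − 1.0837)·4.0·19.3

86.1786 g


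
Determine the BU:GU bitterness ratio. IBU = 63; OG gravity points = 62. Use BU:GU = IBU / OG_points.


BU:GU = 63 / 62

1.0161


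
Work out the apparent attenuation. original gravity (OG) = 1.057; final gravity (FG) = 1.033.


AA = (OG − FG)/(OG − 1) · 100
AA = (1.057 − 1.033)/(1.057 − 1) · 100

42.1053 %


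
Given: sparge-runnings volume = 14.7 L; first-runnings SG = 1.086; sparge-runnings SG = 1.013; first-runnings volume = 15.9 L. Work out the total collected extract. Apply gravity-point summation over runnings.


total = Σ (SG_i − 1)·1000·V_i
first = (1.086 − 1)·1000·15.9 = 1367.4000
sparge = (1.013 − 1)·1000·14.7 = 191.1000
total = 1367.4000 + 191.1000

1558.5000 gravity·L


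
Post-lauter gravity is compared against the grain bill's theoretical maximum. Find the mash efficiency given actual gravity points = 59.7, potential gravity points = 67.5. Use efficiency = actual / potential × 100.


efficiency = 59.7 / 67.5 × 100

88.4444 %


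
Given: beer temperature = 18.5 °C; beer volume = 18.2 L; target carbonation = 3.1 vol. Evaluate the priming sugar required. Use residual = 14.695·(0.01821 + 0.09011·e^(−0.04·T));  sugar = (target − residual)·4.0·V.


residual = 14.695·(0.01821 + 0.09011·e^(−0.04·18.5)) = 0.8994
sugar = (3.1 − 0.8994)·4.0·18.2

160.2056 g


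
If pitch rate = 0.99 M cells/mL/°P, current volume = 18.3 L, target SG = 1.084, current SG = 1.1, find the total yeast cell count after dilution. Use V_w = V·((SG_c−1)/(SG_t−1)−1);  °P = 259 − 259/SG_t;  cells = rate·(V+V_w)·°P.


V_w = 18.3·((1.1−1)/(1.084−1)−1) = 3.4857
V_final = 18.3 + 3.4857 = 21.7857
°P = 259 − 259/1.084 = 20.0701
cells = 0.99·21.7857·20.0701

432.8693 billion cells


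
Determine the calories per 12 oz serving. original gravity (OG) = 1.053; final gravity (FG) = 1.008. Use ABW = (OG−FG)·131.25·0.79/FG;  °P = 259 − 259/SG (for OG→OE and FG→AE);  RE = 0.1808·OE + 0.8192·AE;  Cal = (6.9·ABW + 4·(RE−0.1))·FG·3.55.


ABW = (1.053 − 1.008)·131.25·0.79/1.008 = 4.6289
OE = 259 − 259/1.053 = 13.0361 °P
AE = 259 − 259/1.008 = 2.0556 °P
RE = 0.1808·13.0361 + 0.8192·2.0556 = 4.0408 °P
Cal = (6.9·4.6289 + 4·(4.0408−0.1))·1.008·3.55

170.6997 kcal


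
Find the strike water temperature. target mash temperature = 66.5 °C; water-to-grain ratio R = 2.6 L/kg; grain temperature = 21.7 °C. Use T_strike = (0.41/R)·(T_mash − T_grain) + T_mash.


T_strike = (0.41/2.6)·(66.5 − 21.7) + 66.5

73.5646 °C


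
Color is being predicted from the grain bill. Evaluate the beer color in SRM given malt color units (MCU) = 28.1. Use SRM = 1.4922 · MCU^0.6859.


SRM = 1.4922 · 28.1^0.6859

14.7060 SRM


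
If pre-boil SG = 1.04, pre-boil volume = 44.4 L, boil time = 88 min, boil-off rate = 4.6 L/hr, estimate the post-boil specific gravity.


V_post = V_pre − rate·(t/60);  SG_post = 1 + (SG_pre−1)·V_pre/V_post
V_post = 44.4 − 4.6·(88/60) = 37.6533
SG_post = 1 + (1.04 − 1)·44.4/37.6533

1.0472


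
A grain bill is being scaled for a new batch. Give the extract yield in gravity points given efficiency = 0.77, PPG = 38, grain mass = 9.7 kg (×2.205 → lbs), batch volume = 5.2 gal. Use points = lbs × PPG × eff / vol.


lbs = 9.7 × 2.205 = 21.3885
points = 21.3885 × 38 × 0.77 / 5.2

120.3514 points


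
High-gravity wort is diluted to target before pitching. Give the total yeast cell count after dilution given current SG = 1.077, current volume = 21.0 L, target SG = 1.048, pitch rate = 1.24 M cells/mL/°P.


V_w = V·((SG_c−1)/(SG_t−1)−1);  °P = 259 − 259/SG_t;  cells = rate·(V+V_w)·°P
V_w = 21.0·((1.077−1)/(1.048−1)−1) = 12.6875
V_final = 21.0 + 12.6875 = 33.6875
°P = 259 − 259/1.048 = 11.8626
cells = 1.24·33.6875·11.8626

495.5303 billion cells


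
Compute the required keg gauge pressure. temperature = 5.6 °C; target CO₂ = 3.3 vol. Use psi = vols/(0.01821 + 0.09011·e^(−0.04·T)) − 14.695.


psi = 3.3/(0.01821 + 0.09011·e^(−0.04·5.6)) − 14.695

21.8757 psi


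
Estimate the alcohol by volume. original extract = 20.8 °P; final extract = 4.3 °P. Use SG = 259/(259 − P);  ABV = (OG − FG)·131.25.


OG = 259/(259 − 20.8) = 1.0873
FG = 259/(259 − 4.3) = 1.0169
ABV = (1.0873 − 1.0169)·131.25

9.2451 % ABV


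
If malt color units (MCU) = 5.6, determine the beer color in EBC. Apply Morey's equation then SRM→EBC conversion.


SRM = 1.4922·MCU^0.6859;  EBC = SRM·1.97
SRM = 1.4922·5.6^0.6859 = 4.8642
EBC = 4.8642·1.97

9.5824 EBC


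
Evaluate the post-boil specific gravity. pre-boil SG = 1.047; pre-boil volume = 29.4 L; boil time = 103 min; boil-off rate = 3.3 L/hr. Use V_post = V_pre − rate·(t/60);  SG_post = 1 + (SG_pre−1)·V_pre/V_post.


V_post = 29.4 − 3.3·(103/60) = 23.7350
SG_post = 1 + (1.047 − 1)·29.4/23.7350

1.0582


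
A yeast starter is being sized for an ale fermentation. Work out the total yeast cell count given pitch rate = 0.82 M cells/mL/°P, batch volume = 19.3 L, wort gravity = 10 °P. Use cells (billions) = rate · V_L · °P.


cells = 0.82 · 19.3 · 10

158.2600 billion cells


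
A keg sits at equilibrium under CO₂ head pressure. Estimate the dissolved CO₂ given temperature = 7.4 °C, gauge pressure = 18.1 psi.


vols = (P + 14.695)·(0.01821 + 0.09011·e^(−0.04·T))
vols = (18.1 + 14.695)·(0.01821 + 0.09011·e^(−0.04·7.4))

2.7952 volumes


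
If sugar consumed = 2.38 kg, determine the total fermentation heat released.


Q = m_sugar · 590 kJ/kg
Q = 2.38 · 590

1404.2000 kJ


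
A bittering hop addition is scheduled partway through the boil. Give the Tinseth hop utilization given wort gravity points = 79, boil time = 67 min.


U = 1.65·0.000125^(GP/1000) · (1 − e^(−0.04·t))/4.15
bigness = 1.65·0.000125^(79/1000) = 0.8112
boil_factor = (1 − e^(−0.04·67))/4.15 = 0.2244
U = 0.8112 · 0.2244

0.1821


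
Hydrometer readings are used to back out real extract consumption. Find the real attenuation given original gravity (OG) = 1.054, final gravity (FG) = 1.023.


AA = (OG−FG)/(OG−1)·100;  RA = AA·0.8192
AA = (1.054 − 1.023)/(1.054 − 1)·100 = 57.4074
RA = 57.4074·0.8192

47.0281 %


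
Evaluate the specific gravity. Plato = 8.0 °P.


SG = 259/(259 − P)
SG = 259/(259 − 8.0)

1.0319


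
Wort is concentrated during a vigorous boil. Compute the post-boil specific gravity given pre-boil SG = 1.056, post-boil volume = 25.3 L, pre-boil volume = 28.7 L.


SG_post = 1 + (SG_pre − 1)·V_pre/V_post
pts_pre = (1.056 − 1)·1000 = 56.0000
pts_post = 56.0000·28.7/25.3 = 63.5257
SG_post = 1 + 63.5257/1000

1.0635


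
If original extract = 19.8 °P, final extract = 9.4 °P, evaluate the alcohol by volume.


SG = 259/(259 − P);  ABV = (OG − FG)·131.25
OG = 259/(259 − 19.8) = 1.0828
FG = 259/(259 − 9.4) = 1.0377
ABV = (1.0828 − 1.0377)·131.25

5.9214 % ABV


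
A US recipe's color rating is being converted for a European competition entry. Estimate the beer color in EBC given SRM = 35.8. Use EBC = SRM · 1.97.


EBC = 35.8 · 1.97

70.5260 EBC


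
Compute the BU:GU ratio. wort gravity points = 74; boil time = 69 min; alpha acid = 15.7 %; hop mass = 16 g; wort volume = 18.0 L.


U = 1.65·0.000125^(GP/1000)·(1−e^(−0.04t))/4.15;  IBU = (α/100)·m·U·1000/V;  BU:GU = IBU/GP
U = 1.65·0.000125^(74/1000)·(1−e^(−0.04·69))/4.15 = 0.1915
IBU = (15.7/100)·16·0.1915·1000/18.0 = 26.7275
BU:GU = 26.7275/74

0.3612


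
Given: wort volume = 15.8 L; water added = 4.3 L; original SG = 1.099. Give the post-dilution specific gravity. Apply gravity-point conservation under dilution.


SG_new = 1 + (SG_old − 1)·V_old/(V_old + V_water)
pts = (1.099 − 1)·1000·15.8/(15.8 + 4.3) = 77.8209
SG_new = 1 + 77.8209/1000

1.0778


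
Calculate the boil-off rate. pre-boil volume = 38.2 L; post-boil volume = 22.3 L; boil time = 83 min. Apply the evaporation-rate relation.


rate = (V_pre − V_post) / (t_min/60)
rate = (38.2 − 22.3) / (83/60)

11.4940 L/hr


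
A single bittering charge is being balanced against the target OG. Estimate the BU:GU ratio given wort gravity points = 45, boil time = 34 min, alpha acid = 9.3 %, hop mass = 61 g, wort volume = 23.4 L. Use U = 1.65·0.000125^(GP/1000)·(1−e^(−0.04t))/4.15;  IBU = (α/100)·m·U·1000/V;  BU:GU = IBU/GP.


U = 1.65·0.000125^(45/1000)·(1−e^(−0.04·34))/4.15 = 0.1972
IBU = (9.3/100)·61·0.1972·1000/23.4 = 47.8168
BU:GU = 47.8168/45

1.0626


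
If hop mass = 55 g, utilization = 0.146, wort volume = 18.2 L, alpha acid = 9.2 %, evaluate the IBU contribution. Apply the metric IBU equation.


IBU = (α/100)·mass·U·1000 / V
IBU = (9.2/100)·55·0.146·1000 / 18.2

40.5912 IBU


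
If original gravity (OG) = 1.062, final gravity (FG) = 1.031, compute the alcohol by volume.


ABV = (OG − FG) · 131.25
ABV = (1.062 − 1.031) · 131.25

4.0688 % ABV


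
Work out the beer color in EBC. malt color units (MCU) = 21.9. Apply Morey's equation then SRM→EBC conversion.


SRM = 1.4922·MCU^0.6859;  EBC = SRM·1.97
SRM = 1.4922·21.9^0.6859 = 12.3947
EBC = 12.3947·1.97

24.4177 EBC


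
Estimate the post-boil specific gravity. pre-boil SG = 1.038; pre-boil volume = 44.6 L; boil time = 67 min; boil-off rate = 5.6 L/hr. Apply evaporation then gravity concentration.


V_post = V_pre − rate·(t/60);  SG_post = 1 + (SG_pre−1)·V_pre/V_post
V_post = 44.6 − 5.6·(67/60) = 38.3467
SG_post = 1 + (1.038 − 1)·44.6/38.3467

1.0442


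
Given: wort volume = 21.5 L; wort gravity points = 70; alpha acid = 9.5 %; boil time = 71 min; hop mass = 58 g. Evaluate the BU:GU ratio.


U = 1.65·0.000125^(GP/1000)·(1−e^(−0.04t))/4.15;  IBU = (α/100)·m·U·1000/V;  BU:GU = IBU/GP
U = 1.65·0.000125^(70/1000)·(1−e^(−0.04·71))/4.15 = 0.1996
IBU = (9.5/100)·58·0.1996·1000/21.5 = 51.1431
BU:GU = 51.1431/70

0.7306
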